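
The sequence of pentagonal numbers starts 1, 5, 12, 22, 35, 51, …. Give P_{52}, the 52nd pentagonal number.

The 52nd pentagonal number is n(3n−1)/2 with n = 52.
52·(3·52 − 1)/2 = 52·155/2 = 4030.

4030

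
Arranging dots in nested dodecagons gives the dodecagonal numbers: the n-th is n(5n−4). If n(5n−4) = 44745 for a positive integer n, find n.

Set n(5n−4) = 44745, giving 5n² − 4n − 44745 = 0.
The discriminant is 16 + 20·44745 = 894916, and √894916 = 946.
So n = (4 + 946) / 10 = 950/10 = 95.
Check: 95·(5·95 − 4) = 44745. ✓

95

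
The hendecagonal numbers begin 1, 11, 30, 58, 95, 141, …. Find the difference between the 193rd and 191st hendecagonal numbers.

193·(9·193 − 7)/2 = 166945 and 191·(9·191 − 7)/2 = 163496.
Difference: 166945 − 163496 = 3449.

3449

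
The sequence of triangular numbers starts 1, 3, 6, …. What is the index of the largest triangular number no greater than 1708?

57

Solve n(n+1)/2 ≤ 1708 for integer n.
n = 57 gives 1653 ≤ 1708, while n = 58 gives 1711 > 1708; so the answer is index 57.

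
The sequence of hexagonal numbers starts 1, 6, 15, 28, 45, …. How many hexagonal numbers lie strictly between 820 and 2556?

15

The n-th hexagonal number is n(2n−1).
Smallest index with value > 820: n = 21 (giving 861).
Largest index with value < 2556: n = 35 (giving 2415).
Indices 21 through 35: 15 terms.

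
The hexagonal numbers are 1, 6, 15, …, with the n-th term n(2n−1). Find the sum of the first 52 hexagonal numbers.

95082

Σ i(2i−1) = 2Σi² − Σi over i = 1..52.
Σi = 1378 and Σi² = 48230.
2·48230 − 1·1378 = 95082.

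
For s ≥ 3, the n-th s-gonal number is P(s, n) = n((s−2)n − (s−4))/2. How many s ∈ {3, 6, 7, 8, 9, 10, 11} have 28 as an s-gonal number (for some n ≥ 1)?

s = 3: P(3, 7) = 28. ✓
s = 6: P(6, 4) = 28. ✓
s = 7: P(7, 3) = 18 and P(7, 4) = 34; 28 is not s-gonal.
s = 8: P(8, 3) = 21 and P(8, 4) = 40; 28 is not s-gonal.
s = 9: P(9, 3) = 24 and P(9, 4) = 46; 28 is not s-gonal.
s = 10: P(10, 3) = 27 and P(10, 4) = 52; 28 is not s-gonal.
s = 11: P(11, 2) = 11 and P(11, 3) = 30; 28 is not s-gonal.
Hits: s ∈ {3, 6} → 2.

2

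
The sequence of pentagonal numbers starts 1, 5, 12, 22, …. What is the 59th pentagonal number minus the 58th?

Consecutive pentagonal numbers differ by 3n − 2: here 3·59 − 2 = 175.

175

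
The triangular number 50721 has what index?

Set n(n+1)/2 = 50721, giving n² + n − 101442 = 0.
The discriminant is 1 + 8·50721 = 405769, and √405769 = 637.
So n = (-1 + 637) / 2 = 636/2 = 318.

318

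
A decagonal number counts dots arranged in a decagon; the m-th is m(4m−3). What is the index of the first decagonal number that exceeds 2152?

24

Solve n(4n−3) > 2152 for integer n.
The largest n with value ≤ 2152 is 23 (since 2047 ≤ 2152 < 2232), so the first above is n = 24, value 2232.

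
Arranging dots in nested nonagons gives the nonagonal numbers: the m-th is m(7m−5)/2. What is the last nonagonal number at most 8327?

Solve n(7n−5)/2 ≤ 8327 for integer n.
n = 49 gives 8281 ≤ 8327, while n = 50 gives 8625 > 8327; so the answer is 8281.

8281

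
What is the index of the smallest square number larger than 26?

Solve n² > 26 for integer n.
The largest n with value ≤ 26 is 5 (since 25 ≤ 26 < 36), so the first above is n = 6, value 36.

6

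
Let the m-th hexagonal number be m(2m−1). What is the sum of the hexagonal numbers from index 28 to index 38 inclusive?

23815

Σ i(2i−1) = 2Σi² − Σi over i = 28..38.
Σi = 741 − 378 = 363 and Σi² = 19019 − 6930 = 12089.
2·12089 − 1·363 = 23815.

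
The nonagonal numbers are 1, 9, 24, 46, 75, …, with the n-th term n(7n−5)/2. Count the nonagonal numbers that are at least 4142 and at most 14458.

30

The n-th nonagonal number is n(7n−5)/2.
Smallest index with value ≥ 4142: n = 35 (giving 4200).
Largest index with value ≤ 14458: n = 64 (giving 14176).
Indices 35 through 64: 30 terms.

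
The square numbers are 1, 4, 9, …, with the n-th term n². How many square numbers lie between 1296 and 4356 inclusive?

The n-th square number is n².
Smallest index with value ≥ 1296: n = 36 (giving 1296).
Largest index with value ≤ 4356: n = 66 (giving 4356).
Indices 36 through 66: 31 terms.

31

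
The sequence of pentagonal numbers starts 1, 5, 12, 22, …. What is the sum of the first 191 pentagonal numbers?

Σ i(3i−1)/2 = (3Σi² − Σi) / 2 over i = 1..191.
Σi = 18336 and Σi² = 2340896.
(3·2340896 − 1·18336) / 2 = 7004352/2 = 3502176.

3502176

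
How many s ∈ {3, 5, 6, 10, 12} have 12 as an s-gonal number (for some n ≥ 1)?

s = 3: P(3, 4) = 10 and P(3, 5) = 15; 12 is not s-gonal.
s = 5: P(5, 3) = 12. ✓
s = 6: P(6, 2) = 6 and P(6, 3) = 15; 12 is not s-gonal.
s = 10: P(10, 2) = 10 and P(10, 3) = 27; 12 is not s-gonal.
s = 12: P(12, 2) = 12. ✓
Hits: s ∈ {5, 12} → 2.

2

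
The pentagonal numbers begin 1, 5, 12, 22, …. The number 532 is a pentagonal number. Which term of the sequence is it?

Set n(3n−1)/2 = 532, giving 3n² − n − 1064 = 0.
So n = (1 + 113) / 6 = 114/6 = 19.
Check: 19·(3·19 − 1)/2 = 532. ✓

19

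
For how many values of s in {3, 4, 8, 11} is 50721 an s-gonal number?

1

s = 3: P(3, 318) = 50721. ✓
s = 4: P(4, 225) = 50625 and P(4, 226) = 51076; 50721 is not s-gonal.
s = 8: P(8, 130) = 50440 and P(8, 131) = 51221; 50721 is not s-gonal.
s = 11: P(11, 106) = 50191 and P(11, 107) = 51146; 50721 is not s-gonal.
Hits: s ∈ {3} → 1.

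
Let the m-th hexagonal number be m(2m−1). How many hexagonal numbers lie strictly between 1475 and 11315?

The n-th hexagonal number is n(2n−1).
Smallest index with value > 1475: n = 28 (giving 1540).
Largest index with value < 11315: n = 75 (giving 11175).
Indices 28 through 75: 48 terms.

48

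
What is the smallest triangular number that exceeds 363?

378

Solve n(n+1)/2 > 363 for integer n.
The largest n with value ≤ 363 is 26 (since 351 ≤ 363 < 378), so the first above is n = 27, value 378.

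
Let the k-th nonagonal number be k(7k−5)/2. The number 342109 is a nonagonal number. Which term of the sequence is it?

Set n(7n−5)/2 = 342109, giving 7n² − 5n − 684218 = 0.
So n = (5 + 4377) / 14 = 4382/14 = 313.
Check: 313·(7·313 − 5)/2 = 342109. ✓

313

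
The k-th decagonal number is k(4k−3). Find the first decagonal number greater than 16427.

Solve n(4n−3) > 16427 for integer n.
The largest n with value ≤ 16427 is 64 (since 16192 ≤ 16427 < 16705), so the first above is n = 65, value 16705.

16705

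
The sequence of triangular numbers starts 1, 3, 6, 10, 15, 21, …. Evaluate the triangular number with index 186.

17391

The 186th triangular number is n(n+1)/2 with n = 186.
186·187/2 = 34782/2 = 17391.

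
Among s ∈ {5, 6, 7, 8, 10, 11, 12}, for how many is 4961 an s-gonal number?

1

s = 5: P(5, 57) = 4845 and P(5, 58) = 5017; 4961 is not s-gonal.
s = 6: P(6, 50) = 4950 and P(6, 51) = 5151; 4961 is not s-gonal.
s = 7: P(7, 44) = 4774 and P(7, 45) = 4995; 4961 is not s-gonal.
s = 8: P(8, 41) = 4961. ✓
s = 10: P(10, 35) = 4795 and P(10, 36) = 5076; 4961 is not s-gonal.
s = 11: P(11, 33) = 4785 and P(11, 34) = 5083; 4961 is not s-gonal.
s = 12: P(12, 31) = 4681 and P(12, 32) = 4992; 4961 is not s-gonal.
Hits: s ∈ {8} → 1.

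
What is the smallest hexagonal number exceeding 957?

Solve n(2n−1) > 957 for integer n.
The largest n with value ≤ 957 is 22 (since 946 ≤ 957 < 1035), so the first above is n = 23, value 1035.

1035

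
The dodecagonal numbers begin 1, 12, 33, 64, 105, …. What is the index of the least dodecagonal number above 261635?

230

Solve n(5n−4) > 261635 for integer n.
The largest n with value ≤ 261635 is 229 (since 261289 ≤ 261635 < 263580), so the first above is n = 230, value 263580.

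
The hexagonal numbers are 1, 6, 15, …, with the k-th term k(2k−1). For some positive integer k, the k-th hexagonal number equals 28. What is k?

4

Set n(2n−1) = 28, giving 2n² − n − 28 = 0.
The discriminant is 1 + 8·28 = 225, and √225 = 15.
So n = (1 + 15) / 4 = 16/4 = 4.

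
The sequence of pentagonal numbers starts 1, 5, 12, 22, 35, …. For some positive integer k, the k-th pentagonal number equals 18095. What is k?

Set n(3n−1)/2 = 18095, giving 3n² − n − 36190 = 0.
The discriminant is 1 + 24·18095 = 434281, and √434281 = 659.
So n = (1 + 659) / 6 = 660/6 = 110.

110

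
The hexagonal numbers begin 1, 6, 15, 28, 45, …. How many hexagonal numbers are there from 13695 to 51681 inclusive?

79

The n-th hexagonal number is n(2n−1).
Smallest index with value ≥ 13695: n = 83 (giving 13695).
Largest index with value ≤ 51681: n = 161 (giving 51681).
Indices 83 through 161: 79 terms.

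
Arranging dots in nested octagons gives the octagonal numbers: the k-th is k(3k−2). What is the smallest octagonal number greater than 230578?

231296

Solve n(3n−2) > 230578 for integer n.
The largest n with value ≤ 230578 is 277 (since 229633 ≤ 230578 < 231296), so the first above is n = 278, value 231296.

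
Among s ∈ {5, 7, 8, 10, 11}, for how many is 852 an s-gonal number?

1

s = 5: P(5, 24) = 852. ✓
s = 7: P(7, 18) = 783 and P(7, 19) = 874; 852 is not s-gonal.
s = 8: P(8, 17) = 833 and P(8, 18) = 936; 852 is not s-gonal.
s = 10: P(10, 14) = 742 and P(10, 15) = 855; 852 is not s-gonal.
s = 11: P(11, 14) = 833 and P(11, 15) = 960; 852 is not s-gonal.
Hits: s ∈ {5} → 1.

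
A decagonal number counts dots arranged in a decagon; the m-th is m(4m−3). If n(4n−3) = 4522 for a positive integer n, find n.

34

Set n(4n−3) = 4522, giving 4n² − 3n − 4522 = 0.
The discriminant is 9 + 16·4522 = 72361, and √72361 = 269.
So n = (3 + 269) / 8 = 272/8 = 34.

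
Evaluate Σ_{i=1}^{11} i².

Σ_{i=1}^{11} i² = 11·12·23/6 = 506.

506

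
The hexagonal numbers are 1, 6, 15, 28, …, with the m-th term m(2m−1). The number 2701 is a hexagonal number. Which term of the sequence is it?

37

Set n(2n−1) = 2701, giving 2n² − n − 2701 = 0.
The discriminant is 1 + 8·2701 = 21609, and √21609 = 147.
So n = (1 + 147) / 4 = 148/4 = 37.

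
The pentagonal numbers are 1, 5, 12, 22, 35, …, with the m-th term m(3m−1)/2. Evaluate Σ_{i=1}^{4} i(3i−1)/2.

40

Σ i(3i−1)/2 = (3Σi² − Σi) / 2 over i = 1..4.
Σi = 10 and Σi² = 30.
(3·30 − 1·10) / 2 = 80/2 = 40.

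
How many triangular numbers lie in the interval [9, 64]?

7

The n-th triangular number is n(n+1)/2.
Smallest index with value ≥ 9: n = 4 (giving 10).
Largest index with value ≤ 64: n = 10 (giving 55).
Indices 4 through 10: 7 terms.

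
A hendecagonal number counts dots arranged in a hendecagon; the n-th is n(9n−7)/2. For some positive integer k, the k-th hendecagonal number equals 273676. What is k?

247

Set n(9n−7)/2 = 273676, giving 9n² − 7n − 547352 = 0.
The discriminant is 49 + 72·273676 = 19704721, and √19704721 = 4439.
So n = (7 + 4439) / 18 = 4446/18 = 247.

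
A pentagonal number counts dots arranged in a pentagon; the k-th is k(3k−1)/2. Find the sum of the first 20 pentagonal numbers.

Σ i(3i−1)/2 = (3Σi² − Σi) / 2 over i = 1..20.
Σi = 210 and Σi² = 2870.
(3·2870 − 1·210) / 2 = 8400/2 = 4200.

4200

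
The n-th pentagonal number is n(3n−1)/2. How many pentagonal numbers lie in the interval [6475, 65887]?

144

The n-th pentagonal number is n(3n−1)/2.
Smallest index with value ≥ 6475: n = 66 (giving 6501).
Largest index with value ≤ 65887: n = 209 (giving 65417).
Indices 66 through 209: 144 terms.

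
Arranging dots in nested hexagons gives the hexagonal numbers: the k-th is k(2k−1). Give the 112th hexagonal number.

112·(2·112 − 1) = 112·223 = 24976.

24976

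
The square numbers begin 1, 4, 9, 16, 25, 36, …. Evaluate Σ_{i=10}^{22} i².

3510

Σ_{i=10}^{22} i² = 3795 − 285 = 3510.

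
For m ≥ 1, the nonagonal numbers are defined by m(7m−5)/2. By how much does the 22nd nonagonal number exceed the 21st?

148

Consecutive nonagonal numbers differ by 7n − 6: here 7·22 − 6 = 148.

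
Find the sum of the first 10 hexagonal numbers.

715

Σ i(2i−1) = 2Σi² − Σi over i = 1..10.
Σi = 55 and Σi² = 385.
2·385 − 1·55 = 715.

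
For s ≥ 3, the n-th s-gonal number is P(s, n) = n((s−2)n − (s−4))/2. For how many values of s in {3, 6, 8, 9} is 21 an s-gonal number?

s = 3: P(3, 6) = 21. ✓
s = 6: P(6, 3) = 15 and P(6, 4) = 28; 21 is not s-gonal.
s = 8: P(8, 3) = 21. ✓
s = 9: P(9, 2) = 9 and P(9, 3) = 24; 21 is not s-gonal.
Hits: s ∈ {3, 8} → 2.

2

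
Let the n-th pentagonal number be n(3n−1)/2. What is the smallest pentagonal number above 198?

210

Solve n(3n−1)/2 > 198 for integer n.
The largest n with value ≤ 198 is 11 (since 176 ≤ 198 < 210), so the first above is n = 12, value 210.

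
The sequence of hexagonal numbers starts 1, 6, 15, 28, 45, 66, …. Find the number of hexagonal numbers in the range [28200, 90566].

95

The n-th hexagonal number is n(2n−1).
Smallest index with value ≥ 28200: n = 119 (giving 28203).
Largest index with value ≤ 90566: n = 213 (giving 90525).
Indices 119 through 213: 95 terms.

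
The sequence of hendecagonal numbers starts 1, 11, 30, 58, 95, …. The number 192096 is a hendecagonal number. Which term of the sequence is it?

207

Set n(9n−7)/2 = 192096, giving 9n² − 7n − 384192 = 0.
The discriminant is 49 + 72·192096 = 13830961, and √13830961 = 3719.
So n = (7 + 3719) / 18 = 3726/18 = 207.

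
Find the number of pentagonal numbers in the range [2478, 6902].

The n-th pentagonal number is n(3n−1)/2.
Smallest index with value ≥ 2478: n = 41 (giving 2501).
Largest index with value ≤ 6902: n = 68 (giving 6902).
Indices 41 through 68: 28 terms.

28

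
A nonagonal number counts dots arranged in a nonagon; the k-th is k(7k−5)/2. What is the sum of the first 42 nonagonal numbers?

Σ i(7i−5)/2 = (7Σi² − 5Σi) / 2 over i = 1..42.
Σi = 903 and Σi² = 25585.
(7·25585 − 5·903) / 2 = 174580/2 = 87290.

87290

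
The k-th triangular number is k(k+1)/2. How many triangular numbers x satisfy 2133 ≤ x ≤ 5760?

The n-th triangular number is n(n+1)/2.
Smallest index with value ≥ 2133: n = 65 (giving 2145).
Largest index with value ≤ 5760: n = 106 (giving 5671).
Indices 65 through 106: 42 terms.

42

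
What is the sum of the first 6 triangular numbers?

Σ i(i+1)/2 = (Σi² + Σi) / 2 over i = 1..6.
Σi = 21 and Σi² = 91.
(1·91 + 1·21) / 2 = 112/2 = 56.

56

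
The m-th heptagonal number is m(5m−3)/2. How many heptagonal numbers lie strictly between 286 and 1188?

11

The n-th heptagonal number is n(5n−3)/2.
Smallest index with value > 286: n = 12 (giving 342).
Largest index with value < 1188: n = 22 (giving 1177).
Indices 12 through 22: 11 terms.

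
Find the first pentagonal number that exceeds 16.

Solve n(3n−1)/2 > 16 for integer n.
The largest n with value ≤ 16 is 3 (since 12 ≤ 16 < 22), so the first above is n = 4, value 22.

22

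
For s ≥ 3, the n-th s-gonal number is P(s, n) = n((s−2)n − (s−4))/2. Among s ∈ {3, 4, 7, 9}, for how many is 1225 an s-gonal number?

2

s = 3: P(3, 49) = 1225. ✓
s = 4: P(4, 35) = 1225. ✓
s = 7: P(7, 22) = 1177 and P(7, 23) = 1288; 1225 is not s-gonal.
s = 9: P(9, 19) = 1216 and P(9, 20) = 1350; 1225 is not s-gonal.
Hits: s ∈ {3, 4} → 2.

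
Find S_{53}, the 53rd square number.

The 53rd square number is n² with n = 53.
53² = 2809.

2809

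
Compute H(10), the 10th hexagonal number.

190

The 10th hexagonal number is n(2n−1) with n = 10.
10·(2·10 − 1) = 10·19 = 190.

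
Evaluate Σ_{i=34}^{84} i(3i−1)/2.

Σ i(3i−1)/2 = (3Σi² − Σi) / 2 over i = 34..84.
Σi = 3570 − 561 = 3009 and Σi² = 201110 − 12529 = 188581.
(3·188581 − 1·3009) / 2 = 562734/2 = 281367.

281367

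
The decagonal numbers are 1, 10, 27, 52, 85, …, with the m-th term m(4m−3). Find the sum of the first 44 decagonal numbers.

114510

Σ i(4i−3) = 4Σi² − 3Σi over i = 1..44.
Σi = 990 and Σi² = 29370.
4·29370 − 3·990 = 114510.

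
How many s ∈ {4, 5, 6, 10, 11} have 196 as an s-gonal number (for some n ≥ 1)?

2

s = 4: P(4, 14) = 196. ✓
s = 5: P(5, 11) = 176 and P(5, 12) = 210; 196 is not s-gonal.
s = 6: P(6, 10) = 190 and P(6, 11) = 231; 196 is not s-gonal.
s = 10: P(10, 7) = 175 and P(10, 8) = 232; 196 is not s-gonal.
s = 11: P(11, 7) = 196. ✓
Hits: s ∈ {4, 11} → 2.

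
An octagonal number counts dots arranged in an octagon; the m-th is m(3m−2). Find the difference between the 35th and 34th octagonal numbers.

205

Consecutive octagonal numbers differ by 6n − 5: here 6·35 − 5 = 205.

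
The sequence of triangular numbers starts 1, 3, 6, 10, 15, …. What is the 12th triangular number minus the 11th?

Consecutive triangular numbers differ by n: T_{12} − T_{11} = 12.

12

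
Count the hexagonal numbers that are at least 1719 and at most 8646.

37

The n-th hexagonal number is n(2n−1).
Smallest index with value ≥ 1719: n = 30 (giving 1770).
Largest index with value ≤ 8646: n = 66 (giving 8646).
Indices 30 through 66: 37 terms.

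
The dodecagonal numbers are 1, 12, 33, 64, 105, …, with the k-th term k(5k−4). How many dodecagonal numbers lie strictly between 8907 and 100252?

The n-th dodecagonal number is n(5n−4).
Smallest index with value > 8907: n = 43 (giving 9073).
Largest index with value < 100252: n = 141 (giving 98841).
Indices 43 through 141: 99 terms.

99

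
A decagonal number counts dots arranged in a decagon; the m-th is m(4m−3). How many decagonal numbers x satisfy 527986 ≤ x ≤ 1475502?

244

The n-th decagonal number is n(4n−3).
Smallest index with value ≥ 527986: n = 364 (giving 528892).
Largest index with value ≤ 1475502: n = 607 (giving 1471975).
Indices 364 through 607: 244 terms.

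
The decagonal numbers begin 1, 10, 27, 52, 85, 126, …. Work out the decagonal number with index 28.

3052

28·(4·28 − 3) = 28·109 = 3052.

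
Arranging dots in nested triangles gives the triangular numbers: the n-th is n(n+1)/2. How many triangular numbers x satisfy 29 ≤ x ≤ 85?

The n-th triangular number is n(n+1)/2.
Smallest index with value ≥ 29: n = 8 (giving 36).
Largest index with value ≤ 85: n = 12 (giving 78).
Indices 8 through 12: 5 terms.

5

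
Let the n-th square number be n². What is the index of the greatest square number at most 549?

Solve n² ≤ 549 for integer n.
n = 23 gives 529 ≤ 549, while n = 24 gives 576 > 549; so the answer is index 23.

23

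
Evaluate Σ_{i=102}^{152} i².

833629

Σ_{i=102}^{152} i² = 1182180 − 348551 = 833629.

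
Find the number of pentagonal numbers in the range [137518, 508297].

The n-th pentagonal number is n(3n−1)/2.
Smallest index with value ≥ 137518: n = 303 (giving 137562).
Largest index with value ≤ 508297: n = 582 (giving 507795).
Indices 303 through 582: 280 terms.

280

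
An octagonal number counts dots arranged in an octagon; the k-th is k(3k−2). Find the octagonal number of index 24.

The 24th octagonal number is n(3n−2) with n = 24.
24·(3·24 − 2) = 24·70 = 1680.

1680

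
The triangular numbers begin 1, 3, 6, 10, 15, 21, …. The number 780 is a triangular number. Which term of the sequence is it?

Set n(n+1)/2 = 780, giving n² + n − 1560 = 0.
The discriminant is 1 + 8·780 = 6241, and √6241 = 79.
So n = (-1 + 79) / 2 = 78/2 = 39.

39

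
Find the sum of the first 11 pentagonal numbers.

Σ i(3i−1)/2 = (3Σi² − Σi) / 2 over i = 1..11.
Σi = 66 and Σi² = 506.
(3·506 − 1·66) / 2 = 1452/2 = 726.

726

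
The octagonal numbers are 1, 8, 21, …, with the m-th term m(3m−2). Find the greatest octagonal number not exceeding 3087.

3008

Solve n(3n−2) ≤ 3087 for integer n.
n = 32 gives 3008 ≤ 3087, while n = 33 gives 3201 > 3087; so the answer is 3008.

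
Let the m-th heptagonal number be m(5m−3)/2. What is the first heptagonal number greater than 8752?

Solve n(5n−3)/2 > 8752 for integer n.
The largest n with value ≤ 8752 is 59 (since 8614 ≤ 8752 < 8910), so the first above is n = 60, value 8910.

8910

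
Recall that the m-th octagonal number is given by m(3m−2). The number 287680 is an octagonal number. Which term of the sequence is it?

Set n(3n−2) = 287680, giving 3n² − 2n − 287680 = 0.
So n = (2 + 1858) / 6 = 1860/6 = 310.

310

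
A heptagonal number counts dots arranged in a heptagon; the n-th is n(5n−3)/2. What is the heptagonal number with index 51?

The 51st heptagonal number is n(5n−3)/2 with n = 51.
51·(5·51 − 3)/2 = 51·252/2 = 51·126 = 6426.

6426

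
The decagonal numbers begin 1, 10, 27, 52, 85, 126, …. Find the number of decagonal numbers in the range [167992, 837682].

The n-th decagonal number is n(4n−3).
Smallest index with value ≥ 167992: n = 206 (giving 169126).
Largest index with value ≤ 837682: n = 458 (giving 837682).
Indices 206 through 458: 253 terms.

253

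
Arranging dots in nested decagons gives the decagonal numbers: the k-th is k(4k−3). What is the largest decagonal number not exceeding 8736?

Solve n(4n−3) ≤ 8736 for integer n.
n = 47 gives 8695 ≤ 8736, while n = 48 gives 9072 > 8736; so the answer is 8695.

8695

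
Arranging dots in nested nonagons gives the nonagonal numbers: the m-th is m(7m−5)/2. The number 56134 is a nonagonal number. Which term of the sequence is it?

127

Set n(7n−5)/2 = 56134, giving 7n² − 5n − 112268 = 0.
So n = (5 + 1773) / 14 = 1778/14 = 127.
Check: 127·(7·127 − 5)/2 = 56134. ✓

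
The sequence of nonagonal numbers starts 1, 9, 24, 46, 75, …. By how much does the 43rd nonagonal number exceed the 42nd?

Consecutive nonagonal numbers differ by 7n − 6: here 7·43 − 6 = 295.

295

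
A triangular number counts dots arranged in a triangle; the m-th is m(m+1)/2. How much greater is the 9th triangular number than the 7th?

9·10/2 = 45 and 7·8/2 = 28.
Difference: 45 − 28 = 17.

17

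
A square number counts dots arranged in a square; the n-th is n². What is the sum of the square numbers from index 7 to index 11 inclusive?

Σ_{i=7}^{11} i² = 506 − 91 = 415.

415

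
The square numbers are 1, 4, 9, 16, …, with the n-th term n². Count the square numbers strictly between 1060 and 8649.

60

The n-th square number is n².
Smallest index with value > 1060: n = 33 (giving 1089).
Largest index with value < 8649: n = 92 (giving 8464).
Indices 33 through 92: 60 terms.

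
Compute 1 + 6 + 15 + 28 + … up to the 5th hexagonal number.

Σ i(2i−1) = 2Σi² − Σi over i = 1..5.
Σi = 15 and Σi² = 55.
2·55 − 1·15 = 95.

95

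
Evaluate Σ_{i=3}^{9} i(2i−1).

Σ i(2i−1) = 2Σi² − Σi over i = 3..9.
Σi = 45 − 3 = 42 and Σi² = 285 − 5 = 280.
2·280 − 1·42 = 518.

518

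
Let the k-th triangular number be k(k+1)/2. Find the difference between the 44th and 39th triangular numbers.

210

44·45/2 = 990 and 39·40/2 = 780.
Difference: 990 − 780 = 210.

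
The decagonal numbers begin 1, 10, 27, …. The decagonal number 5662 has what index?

Set n(4n−3) = 5662, giving 4n² − 3n − 5662 = 0.
The discriminant is 9 + 16·5662 = 90601, and √90601 = 301.
So n = (3 + 301) / 8 = 304/8 = 38.
Check: 38·(4·38 − 3) = 5662. ✓

38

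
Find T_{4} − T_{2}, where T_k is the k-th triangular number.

4·5/2 = 10 and 2·3/2 = 3.
Difference: 10 − 3 = 7.

7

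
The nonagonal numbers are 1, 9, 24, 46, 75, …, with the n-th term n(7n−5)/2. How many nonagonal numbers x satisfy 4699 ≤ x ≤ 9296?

The n-th nonagonal number is n(7n−5)/2.
Smallest index with value ≥ 4699: n = 37 (giving 4699).
Largest index with value ≤ 9296: n = 51 (giving 8976).
Indices 37 through 51: 15 terms.

15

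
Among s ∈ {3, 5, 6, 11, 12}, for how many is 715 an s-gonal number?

s = 3: P(3, 37) = 703 and P(3, 38) = 741; 715 is not s-gonal.
s = 5: P(5, 22) = 715. ✓
s = 6: P(6, 19) = 703 and P(6, 20) = 780; 715 is not s-gonal.
s = 11: P(11, 13) = 715. ✓
s = 12: P(12, 12) = 672 and P(12, 13) = 793; 715 is not s-gonal.
Hits: s ∈ {5, 11} → 2.

2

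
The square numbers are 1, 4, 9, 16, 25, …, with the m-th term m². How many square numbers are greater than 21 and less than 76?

4

The n-th square number is n².
Smallest index with value > 21: n = 5 (giving 25).
Largest index with value < 76: n = 8 (giving 64).
Indices 5 through 8: 4 terms.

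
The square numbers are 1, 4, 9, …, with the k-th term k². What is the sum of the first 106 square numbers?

402641

Σ_{i=1}^{106} i² = 106·107·213/6 = 402641.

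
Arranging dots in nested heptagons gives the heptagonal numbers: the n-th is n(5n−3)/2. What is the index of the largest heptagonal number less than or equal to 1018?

20

Solve n(5n−3)/2 ≤ 1018 for integer n.
n = 20 gives 970 ≤ 1018, while n = 21 gives 1071 > 1018; so the answer is index 20.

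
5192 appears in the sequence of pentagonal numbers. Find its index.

Set n(3n−1)/2 = 5192, giving 3n² − n − 10384 = 0.
The discriminant is 1 + 24·5192 = 124609, and √124609 = 353.
So n = (1 + 353) / 6 = 354/6 = 59.

59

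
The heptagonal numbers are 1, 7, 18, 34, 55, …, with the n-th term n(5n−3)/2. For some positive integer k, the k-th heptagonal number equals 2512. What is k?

Set n(5n−3)/2 = 2512, giving 5n² − 3n − 5024 = 0.
So n = (3 + 317) / 10 = 320/10 = 32.

32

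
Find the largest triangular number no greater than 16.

Solve n(n+1)/2 ≤ 16 for integer n.
n = 5 gives 15 ≤ 16, while n = 6 gives 21 > 16; so the answer is 15.

15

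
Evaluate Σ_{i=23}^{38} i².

15224

Σ_{i=23}^{38} i² = 19019 − 3795 = 15224.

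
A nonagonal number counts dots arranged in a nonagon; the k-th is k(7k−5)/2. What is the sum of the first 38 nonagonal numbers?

Σ i(7i−5)/2 = (7Σi² − 5Σi) / 2 over i = 1..38.
Σi = 741 and Σi² = 19019.
(7·19019 − 5·741) / 2 = 129428/2 = 64714.

64714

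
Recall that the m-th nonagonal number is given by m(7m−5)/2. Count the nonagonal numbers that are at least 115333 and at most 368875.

144

The n-th nonagonal number is n(7n−5)/2.
Smallest index with value ≥ 115333: n = 182 (giving 115479).
Largest index with value ≤ 368875: n = 325 (giving 368875).
Indices 182 through 325: 144 terms.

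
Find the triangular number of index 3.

6

The 3rd triangular number is n(n+1)/2 with n = 3.
3·4/2 = 12/2 = 6.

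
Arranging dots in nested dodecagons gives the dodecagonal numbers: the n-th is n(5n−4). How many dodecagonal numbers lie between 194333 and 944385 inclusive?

238

The n-th dodecagonal number is n(5n−4).
Smallest index with value ≥ 194333: n = 198 (giving 195228).
Largest index with value ≤ 944385: n = 435 (giving 944385).
Indices 198 through 435: 238 terms.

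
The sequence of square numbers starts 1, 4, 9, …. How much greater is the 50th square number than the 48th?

196

50² = 2500 and 48² = 2304.
Difference: 2500 − 2304 = 196.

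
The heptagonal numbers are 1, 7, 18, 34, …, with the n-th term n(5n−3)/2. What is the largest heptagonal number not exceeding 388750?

387499

Solve n(5n−3)/2 ≤ 388750 for integer n.
n = 394 gives 387499 ≤ 388750, while n = 395 gives 389470 > 388750; so the answer is 387499.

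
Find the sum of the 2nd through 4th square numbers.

29

Σ_{i=2}^{4} i² = 30 − 1 = 29.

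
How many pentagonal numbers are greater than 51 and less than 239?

6

The n-th pentagonal number is n(3n−1)/2.
Smallest index with value > 51: n = 7 (giving 70).
Largest index with value < 239: n = 12 (giving 210).
Indices 7 through 12: 6 terms.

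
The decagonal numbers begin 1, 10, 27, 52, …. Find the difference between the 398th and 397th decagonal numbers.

3177

Consecutive decagonal numbers differ by 8n − 7: here 8·398 − 7 = 3177.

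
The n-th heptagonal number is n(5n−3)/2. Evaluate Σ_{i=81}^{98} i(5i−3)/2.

359256

Σ i(5i−3)/2 = (5Σi² − 3Σi) / 2 over i = 81..98.
Σi = 4851 − 3240 = 1611 and Σi² = 318549 − 173880 = 144669.
(5·144669 − 3·1611) / 2 = 718512/2 = 359256.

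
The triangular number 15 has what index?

5

Set n(n+1)/2 = 15, giving n² + n − 30 = 0.
So n = (-1 + 11) / 2 = 10/2 = 5.
Check: 5·6/2 = 15. ✓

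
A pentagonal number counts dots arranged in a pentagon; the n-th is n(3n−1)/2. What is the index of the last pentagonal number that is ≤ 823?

Solve n(3n−1)/2 ≤ 823 for integer n.
n = 23 gives 782 ≤ 823, while n = 24 gives 852 > 823; so the answer is index 23.

23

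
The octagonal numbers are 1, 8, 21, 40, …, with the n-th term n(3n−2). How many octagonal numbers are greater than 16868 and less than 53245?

The n-th octagonal number is n(3n−2).
Smallest index with value > 16868: n = 76 (giving 17176).
Largest index with value < 53245: n = 133 (giving 52801).
Indices 76 through 133: 58 terms.

58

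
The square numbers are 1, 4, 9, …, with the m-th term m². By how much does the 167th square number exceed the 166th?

n² − (n−1)² = 2n − 1, so 167² − 166² = 2·167 − 1 = 333.

333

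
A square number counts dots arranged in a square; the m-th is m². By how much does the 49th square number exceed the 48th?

n² − (n−1)² = 2n − 1, so 49² − 48² = 2·49 − 1 = 97.

97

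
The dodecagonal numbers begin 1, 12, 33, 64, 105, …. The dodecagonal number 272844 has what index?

234

Set n(5n−4) = 272844, giving 5n² − 4n − 272844 = 0.
So n = (4 + 2336) / 10 = 2340/10 = 234.
Check: 234·(5·234 − 4) = 272844. ✓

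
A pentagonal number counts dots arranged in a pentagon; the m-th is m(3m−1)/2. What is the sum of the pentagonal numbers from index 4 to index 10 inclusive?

Σ i(3i−1)/2 = (3Σi² − Σi) / 2 over i = 4..10.
Σi = 55 − 6 = 49 and Σi² = 385 − 14 = 371.
(3·371 − 1·49) / 2 = 1064/2 = 532.

532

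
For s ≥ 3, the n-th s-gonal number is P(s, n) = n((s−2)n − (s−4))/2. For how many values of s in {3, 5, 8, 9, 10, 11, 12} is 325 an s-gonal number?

2

s = 3: P(3, 25) = 325. ✓
s = 5: P(5, 14) = 287 and P(5, 15) = 330; 325 is not s-gonal.
s = 8: P(8, 10) = 280 and P(8, 11) = 341; 325 is not s-gonal.
s = 9: P(9, 10) = 325. ✓
s = 10: P(10, 9) = 297 and P(10, 10) = 370; 325 is not s-gonal.
s = 11: P(11, 8) = 260 and P(11, 9) = 333; 325 is not s-gonal.
s = 12: P(12, 8) = 288 and P(12, 9) = 369; 325 is not s-gonal.
Hits: s ∈ {3, 9} → 2.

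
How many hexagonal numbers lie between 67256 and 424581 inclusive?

The n-th hexagonal number is n(2n−1).
Smallest index with value ≥ 67256: n = 184 (giving 67528).
Largest index with value ≤ 424581: n = 461 (giving 424581).
Indices 184 through 461: 278 terms.

278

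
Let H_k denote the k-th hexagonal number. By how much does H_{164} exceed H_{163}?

Consecutive hexagonal numbers differ by 4n − 3: here 4·164 − 3 = 653.

653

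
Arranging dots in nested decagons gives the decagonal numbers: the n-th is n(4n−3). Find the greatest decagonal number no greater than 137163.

Solve n(4n−3) ≤ 137163 for integer n.
n = 185 gives 136345 ≤ 137163, while n = 186 gives 137826 > 137163; so the answer is 136345.

136345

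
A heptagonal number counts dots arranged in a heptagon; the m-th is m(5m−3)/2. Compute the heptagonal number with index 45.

The 45th heptagonal number is n(5n−3)/2 with n = 45.
45·(5·45 − 3)/2 = 45·222/2 = 45·111 = 4995.

4995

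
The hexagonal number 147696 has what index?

272

Set n(2n−1) = 147696, giving 2n² − n − 147696 = 0.
So n = (1 + 1087) / 4 = 1088/4 = 272.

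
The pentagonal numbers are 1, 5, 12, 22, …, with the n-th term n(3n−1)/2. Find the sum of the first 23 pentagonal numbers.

6348

Σ i(3i−1)/2 = (3Σi² − Σi) / 2 over i = 1..23.
Σi = 276 and Σi² = 4324.
(3·4324 − 1·276) / 2 = 12696/2 = 6348.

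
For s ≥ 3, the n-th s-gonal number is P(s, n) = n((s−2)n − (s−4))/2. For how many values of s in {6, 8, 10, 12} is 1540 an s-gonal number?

2

s = 6: P(6, 28) = 1540. ✓
s = 8: P(8, 22) = 1408 and P(8, 23) = 1541; 1540 is not s-gonal.
s = 10: P(10, 20) = 1540. ✓
s = 12: P(12, 17) = 1377 and P(12, 18) = 1548; 1540 is not s-gonal.
Hits: s ∈ {6, 10} → 2.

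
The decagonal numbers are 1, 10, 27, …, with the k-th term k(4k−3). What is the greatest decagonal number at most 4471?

4257

Solve n(4n−3) ≤ 4471 for integer n.
n = 33 gives 4257 ≤ 4471, while n = 34 gives 4522 > 4471; so the answer is 4257.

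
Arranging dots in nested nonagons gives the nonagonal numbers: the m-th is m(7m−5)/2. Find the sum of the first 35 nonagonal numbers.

50610

Σ i(7i−5)/2 = (7Σi² − 5Σi) / 2 over i = 1..35.
Σi = 630 and Σi² = 14910.
(7·14910 − 5·630) / 2 = 101220/2 = 50610.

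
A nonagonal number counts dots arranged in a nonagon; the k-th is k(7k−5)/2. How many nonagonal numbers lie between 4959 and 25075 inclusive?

The n-th nonagonal number is n(7n−5)/2.
Smallest index with value ≥ 4959: n = 38 (giving 4959).
Largest index with value ≤ 25075: n = 85 (giving 25075).
Indices 38 through 85: 48 terms.

48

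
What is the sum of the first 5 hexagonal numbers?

95

Σ i(2i−1) = 2Σi² − Σi over i = 1..5.
Σi = 15 and Σi² = 55.
2·55 − 1·15 = 95.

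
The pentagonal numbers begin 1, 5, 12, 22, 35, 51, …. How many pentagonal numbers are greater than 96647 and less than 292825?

187

The n-th pentagonal number is n(3n−1)/2.
Smallest index with value > 96647: n = 255 (giving 97410).
Largest index with value < 292825: n = 441 (giving 291501).
Indices 255 through 441: 187 terms.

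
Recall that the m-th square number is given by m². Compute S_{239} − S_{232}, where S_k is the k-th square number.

239² = 57121 and 232² = 53824.
Difference: 57121 − 53824 = 3297.

3297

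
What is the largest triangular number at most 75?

66

Solve n(n+1)/2 ≤ 75 for integer n.
n = 11 gives 66 ≤ 75, while n = 12 gives 78 > 75; so the answer is 66.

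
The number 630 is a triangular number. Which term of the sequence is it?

Set n(n+1)/2 = 630, giving n² + n − 1260 = 0.
The discriminant is 1 + 8·630 = 5041, and √5041 = 71.
So n = (-1 + 71) / 2 = 70/2 = 35.

35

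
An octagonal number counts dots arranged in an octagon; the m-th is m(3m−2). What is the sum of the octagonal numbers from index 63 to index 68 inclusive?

76491

Σ i(3i−2) = 3Σi² − 2Σi over i = 63..68.
Σi = 2346 − 1953 = 393 and Σi² = 107134 − 81375 = 25759.
3·25759 − 2·393 = 76491.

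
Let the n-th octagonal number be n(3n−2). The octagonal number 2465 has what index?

Set n(3n−2) = 2465, giving 3n² − 2n − 2465 = 0.
So n = (2 + 172) / 6 = 174/6 = 29.

29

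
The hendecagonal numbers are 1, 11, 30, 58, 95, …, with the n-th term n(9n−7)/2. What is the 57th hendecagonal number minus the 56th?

Consecutive hendecagonal numbers differ by 9n − 8: here 9·57 − 8 = 505.

505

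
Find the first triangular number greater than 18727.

18915

Solve n(n+1)/2 > 18727 for integer n.
The largest n with value ≤ 18727 is 193 (since 18721 ≤ 18727 < 18915), so the first above is n = 194, value 18915.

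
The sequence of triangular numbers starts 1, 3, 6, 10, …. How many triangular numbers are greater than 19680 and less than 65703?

164

The n-th triangular number is n(n+1)/2.
Smallest index with value > 19680: n = 198 (giving 19701).
Largest index with value < 65703: n = 361 (giving 65341).
Indices 198 through 361: 164 terms.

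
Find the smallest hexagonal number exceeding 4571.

4753

Solve n(2n−1) > 4571 for integer n.
The largest n with value ≤ 4571 is 48 (since 4560 ≤ 4571 < 4753), so the first above is n = 49, value 4753.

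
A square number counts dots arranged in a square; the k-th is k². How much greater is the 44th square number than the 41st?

255

44² = 1936 and 41² = 1681.
Difference: 1936 − 1681 = 255.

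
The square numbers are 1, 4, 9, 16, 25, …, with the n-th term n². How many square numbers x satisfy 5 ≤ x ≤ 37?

The n-th square number is n².
Smallest index with value ≥ 5: n = 3 (giving 9).
Largest index with value ≤ 37: n = 6 (giving 36).
Indices 3 through 6: 4 terms.

4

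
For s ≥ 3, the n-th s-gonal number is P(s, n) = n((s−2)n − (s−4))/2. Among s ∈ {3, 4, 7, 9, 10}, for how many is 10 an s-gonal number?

s = 3: P(3, 4) = 10. ✓
s = 4: P(4, 3) = 9 and P(4, 4) = 16; 10 is not s-gonal.
s = 7: P(7, 2) = 7 and P(7, 3) = 18; 10 is not s-gonal.
s = 9: P(9, 2) = 9 and P(9, 3) = 24; 10 is not s-gonal.
s = 10: P(10, 2) = 10. ✓
Hits: s ∈ {3, 10} → 2.

2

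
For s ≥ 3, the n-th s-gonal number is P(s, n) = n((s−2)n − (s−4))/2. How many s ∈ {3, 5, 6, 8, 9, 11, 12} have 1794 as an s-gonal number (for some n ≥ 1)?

s = 3: P(3, 59) = 1770 and P(3, 60) = 1830; 1794 is not s-gonal.
s = 5: P(5, 34) = 1717 and P(5, 35) = 1820; 1794 is not s-gonal.
s = 6: P(6, 30) = 1770 and P(6, 31) = 1891; 1794 is not s-gonal.
s = 8: P(8, 24) = 1680 and P(8, 25) = 1825; 1794 is not s-gonal.
s = 9: P(9, 23) = 1794. ✓
s = 11: P(11, 20) = 1730 and P(11, 21) = 1911; 1794 is not s-gonal.
s = 12: P(12, 19) = 1729 and P(12, 20) = 1920; 1794 is not s-gonal.
Hits: s ∈ {9} → 1.

1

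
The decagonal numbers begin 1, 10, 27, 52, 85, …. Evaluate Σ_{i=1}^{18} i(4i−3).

Σ i(4i−3) = 4Σi² − 3Σi over i = 1..18.
Σi = 171 and Σi² = 2109.
4·2109 − 3·171 = 7923.

7923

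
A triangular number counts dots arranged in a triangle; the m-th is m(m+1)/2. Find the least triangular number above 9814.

9870

Solve n(n+1)/2 > 9814 for integer n.
The largest n with value ≤ 9814 is 139 (since 9730 ≤ 9814 < 9870), so the first above is n = 140, value 9870.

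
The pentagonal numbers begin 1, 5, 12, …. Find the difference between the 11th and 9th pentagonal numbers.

11·(3·11 − 1)/2 = 176 and 9·(3·9 − 1)/2 = 117.
Difference: 176 − 117 = 59.

59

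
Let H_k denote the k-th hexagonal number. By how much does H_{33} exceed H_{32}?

129

Consecutive hexagonal numbers differ by 4n − 3: here 4·33 − 3 = 129.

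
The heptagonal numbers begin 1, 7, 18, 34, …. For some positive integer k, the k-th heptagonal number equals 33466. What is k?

116

Set n(5n−3)/2 = 33466, giving 5n² − 3n − 66932 = 0.
The discriminant is 9 + 40·33466 = 1338649, and √1338649 = 1157.
So n = (3 + 1157) / 10 = 1160/10 = 116.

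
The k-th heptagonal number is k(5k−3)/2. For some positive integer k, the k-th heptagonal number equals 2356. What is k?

Set n(5n−3)/2 = 2356, giving 5n² − 3n − 4712 = 0.
The discriminant is 9 + 40·2356 = 94249, and √94249 = 307.
So n = (3 + 307) / 10 = 310/10 = 31.

31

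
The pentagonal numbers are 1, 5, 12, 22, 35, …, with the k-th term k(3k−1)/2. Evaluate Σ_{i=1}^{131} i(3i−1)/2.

Σ i(3i−1)/2 = (3Σi² − Σi) / 2 over i = 1..131.
Σi = 8646 and Σi² = 757966.
(3·757966 − 1·8646) / 2 = 2265252/2 = 1132626.

1132626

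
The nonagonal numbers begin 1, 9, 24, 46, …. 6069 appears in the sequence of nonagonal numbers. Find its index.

42

Set n(7n−5)/2 = 6069, giving 7n² − 5n − 12138 = 0.
The discriminant is 25 + 56·6069 = 339889, and √339889 = 583.
So n = (5 + 583) / 14 = 588/14 = 42.
Check: 42·(7·42 − 5)/2 = 6069. ✓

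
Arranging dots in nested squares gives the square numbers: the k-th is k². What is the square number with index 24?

The 24th square number is n² with n = 24.
24² = 576.

576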